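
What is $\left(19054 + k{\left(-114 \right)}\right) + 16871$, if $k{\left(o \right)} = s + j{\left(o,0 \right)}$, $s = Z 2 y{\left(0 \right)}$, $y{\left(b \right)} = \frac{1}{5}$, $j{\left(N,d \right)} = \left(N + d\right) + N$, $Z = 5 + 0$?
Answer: $35699$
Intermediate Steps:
$Z = 5$
$j{\left(N,d \right)} = d + 2 N$
$y{\left(b \right)} = \frac{1}{5}$
$s = 2$ ($s = 5 \cdot 2 \cdot \frac{1}{5} = 10 \cdot \frac{1}{5} = 2$)
$k{\left(o \right)} = 2 + 2 o$ ($k{\left(o \right)} = 2 + \left(0 + 2 o\right) = 2 + 2 o$)
$\left(19054 + k{\left(-114 \right)}\right) + 16871 = \left(19054 + \left(2 + 2 \left(-114\right)\right)\right) + 16871 = \left(19054 + \left(2 - 228\right)\right) + 16871 = \left(19054 - 226\right) + 16871 = 18828 + 16871 = 35699$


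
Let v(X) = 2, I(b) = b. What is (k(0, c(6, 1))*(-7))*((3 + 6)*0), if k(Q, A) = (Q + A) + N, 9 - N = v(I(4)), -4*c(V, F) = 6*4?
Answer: 0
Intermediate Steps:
c(V, F) = -6 (c(V, F) = -3*4/2 = -¼*24 = -6)
N = 7 (N = 9 - 1*2 = 9 - 2 = 7)
k(Q, A) = 7 + A + Q (k(Q, A) = (Q + A) + 7 = (A + Q) + 7 = 7 + A + Q)
(k(0, c(6, 1))*(-7))*((3 + 6)*0) = ((7 - 6 + 0)*(-7))*((3 + 6)*0) = (1*(-7))*(9*0) = -7*0 = 0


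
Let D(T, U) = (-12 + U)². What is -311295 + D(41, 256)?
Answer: -251759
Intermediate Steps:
-311295 + D(41, 256) = -311295 + (-12 + 256)² = -311295 + 244² = -311295 + 59536 = -251759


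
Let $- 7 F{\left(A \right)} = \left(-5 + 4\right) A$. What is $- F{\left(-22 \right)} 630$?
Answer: $1980$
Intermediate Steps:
$F{\left(A \right)} = \frac{A}{7}$ ($F{\left(A \right)} = - \frac{\left(-5 + 4\right) A}{7} = - \frac{\left(-1\right) A}{7} = \frac{A}{7}$)
$- F{\left(-22 \right)} 630 = - \frac{1}{7} \left(-22\right) 630 = - \frac{\left(-22\right) 630}{7} = \left(-1\right) \left(-1980\right) = 1980$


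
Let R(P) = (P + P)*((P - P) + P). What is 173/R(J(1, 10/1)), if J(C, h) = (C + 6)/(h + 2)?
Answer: 12456/49 ≈ 254.20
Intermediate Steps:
J(C, h) = (6 + C)/(2 + h)
R(P) = 2*P² (R(P) = (2*P)*(0 + P) = (2*P)*P = 2*P²)
173/R(J(1, 10/1)) = 173/((2*((6 + 1)/(2 + 10/1))²)) = 173/((2*(7/(2 + 10*1))²)) = 173/((2*(7/(2 + 10))²)) = 173/((2*(7/12)²)) = 173/((2*(49/144))) = 173/(49/72) = 173*(72/49) = 12456/49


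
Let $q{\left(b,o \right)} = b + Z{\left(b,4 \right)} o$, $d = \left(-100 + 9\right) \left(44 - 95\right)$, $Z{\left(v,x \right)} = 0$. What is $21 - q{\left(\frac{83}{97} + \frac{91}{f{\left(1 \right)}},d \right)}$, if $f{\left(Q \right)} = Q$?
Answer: $- \frac{6873}{97} \approx -70.856$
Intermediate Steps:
$d = 4641$ ($d = \left(-91\right) \left(-51\right) = 4641$)
$q{\left(b,o \right)} = b$ ($q{\left(b,o \right)} = b + 0 o = b + 0 = b$)
$21 - q{\left(\frac{83}{97} + \frac{91}{f{\left(1 \right)}},d \right)} = 21 - \left(\frac{83}{97} + \frac{91}{1}\right) = 21 - \left(83 \cdot \frac{1}{97} + 91 \cdot 1\right) = 21 - \left(\frac{83}{97} + 91\right) = 21 - \frac{8910}{97} = - \frac{6873}{97}$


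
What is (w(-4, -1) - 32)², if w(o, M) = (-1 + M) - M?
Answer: 1089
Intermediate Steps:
w(o, M) = -1
(w(-4, -1) - 32)² = (-1 - 32)² = (-33)² = 1089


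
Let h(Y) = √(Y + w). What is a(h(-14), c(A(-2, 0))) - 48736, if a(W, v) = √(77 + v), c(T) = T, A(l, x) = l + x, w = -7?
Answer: -48736 + 5*√3 ≈ -48727.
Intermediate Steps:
h(Y) = √(-7 + Y) (h(Y) = √(Y - 7) = √(-7 + Y))
a(h(-14), c(A(-2, 0))) - 48736 = √(77 + (-2 + 0)) - 48736 = √(77 - 2) - 48736 = √75 - 48736 = 5*√3 - 48736 = -48736 + 5*√3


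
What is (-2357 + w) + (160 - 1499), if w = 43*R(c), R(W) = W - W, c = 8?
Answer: -3696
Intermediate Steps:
R(W) = 0
w = 0 (w = 43*0 = 0)
(-2357 + w) + (160 - 1499) = (-2357 + 0) + (160 - 1499) = -2357 - 1339 = -3696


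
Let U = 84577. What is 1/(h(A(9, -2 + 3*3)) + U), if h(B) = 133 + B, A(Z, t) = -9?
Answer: 1/84701 ≈ 1.1806e-5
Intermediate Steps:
1/(h(A(9, -2 + 3*3)) + U) = 1/((133 - 9) + 84577) = 1/(124 + 84577) = 1/84701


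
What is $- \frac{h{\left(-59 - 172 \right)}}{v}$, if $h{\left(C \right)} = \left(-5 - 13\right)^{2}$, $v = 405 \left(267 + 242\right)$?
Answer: $- \frac{4}{2545} \approx -0.0015717$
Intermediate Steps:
$v = 206145$ ($v = 405 \cdot 509 = 206145$)
$h{\left(C \right)} = 324$ ($h{\left(C \right)} = \left(-18\right)^{2} = 324$)
$- \frac{h{\left(-59 - 172 \right)}}{v} = - \frac{324}{206145} = \left(-1\right) \frac{4}{2545} = - \frac{4}{2545}$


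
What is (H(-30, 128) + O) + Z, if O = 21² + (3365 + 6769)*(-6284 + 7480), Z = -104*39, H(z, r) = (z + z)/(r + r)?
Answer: 775465521/64 ≈ 1.2117e+7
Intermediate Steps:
H(z, r) = z/r (H(z, r) = (2*z)/((2*r)) = (2*z)*(1/(2*r)) = z/r)
Z = -4056
O = 12120705 (O = 441 + 10134*1196 = 441 + 12120264 = 12120705)
(H(-30, 128) + O) + Z = (-30/128 + 12120705) - 4056 = (-30*1/128 + 12120705) - 4056 = (-15/64 + 12120705) - 4056 = 775725105/64 - 4056 = 775465521/64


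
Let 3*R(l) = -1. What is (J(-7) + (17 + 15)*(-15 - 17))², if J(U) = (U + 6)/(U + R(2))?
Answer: 507375625/484 ≈ 1.0483e+6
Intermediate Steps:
R(l) = -⅓ (R(l) = (⅓)*(-1) = -⅓)
J(U) = (6 + U)/(-⅓ + U) (J(U) = (U + 6)/(U - ⅓) = (6 + U)/(-⅓ + U))
(J(-7) + (17 + 15)*(-15 - 17))² = (3*(6 - 7)/(-1 + 3*(-7)) + (17 + 15)*(-15 - 17))² = (3*(-1)/(-1 - 21) + 32*(-32))² = (3*(-1)/(-22) - 1024)² = (3*(-1/22)*(-1) - 1024)² = (3/22 - 1024)² = (-22525/22)² = 507375625/484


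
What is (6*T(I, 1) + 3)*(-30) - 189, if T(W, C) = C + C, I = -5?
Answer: -639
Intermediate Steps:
T(W, C) = 2*C
(6*T(I, 1) + 3)*(-30) - 189 = (6*(2*1) + 3)*(-30) - 189 = (6*2 + 3)*(-30) - 189 = (12 + 3)*(-30) - 189 = 15*(-30) - 189 = -450 - 189 = -639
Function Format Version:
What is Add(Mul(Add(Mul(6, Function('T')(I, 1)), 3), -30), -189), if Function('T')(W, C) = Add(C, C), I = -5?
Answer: -639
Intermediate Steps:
Function('T')(W, C) = Mul(2, C)
Add(Mul(Add(Mul(6, Function('T')(I, 1)), 3), -30), -189) = Add(Mul(Add(Mul(6, Mul(2, 1)), 3), -30), -189) = Add(Mul(Add(Mul(6, 2), 3), -30), -189) = Add(Mul(Add(12, 3), -30), -189) = Add(Mul(15, -30), -189) = Add(-450, -189) = -639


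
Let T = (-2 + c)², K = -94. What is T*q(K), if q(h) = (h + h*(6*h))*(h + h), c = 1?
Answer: -9949336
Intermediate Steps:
T = 1 (T = (-2 + 1)² = (-1)² = 1)
q(h) = 2*h*(h + 6*h²) (q(h) = (h + 6*h²)*(2*h) = 2*h*(h + 6*h²))
T*q(K) = 1*((-94)²*(2 + 12*(-94))) = 1*(8836*(2 - 1128)) = 1*(8836*(-1126)) = 1*(-9949336) = -9949336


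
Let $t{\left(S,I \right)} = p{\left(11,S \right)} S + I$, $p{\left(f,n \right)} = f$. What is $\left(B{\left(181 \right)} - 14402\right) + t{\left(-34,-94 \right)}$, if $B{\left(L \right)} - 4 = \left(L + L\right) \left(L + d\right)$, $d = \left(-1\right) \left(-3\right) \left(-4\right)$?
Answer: $46312$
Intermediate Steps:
$d = -12$ ($d = 3 \left(-4\right) = -12$)
$B{\left(L \right)} = 4 + 2 L \left(-12 + L\right)$ ($B{\left(L \right)} = 4 + \left(L + L\right) \left(L - 12\right) = 4 + 2 L \left(-12 + L\right)$)
$t{\left(S,I \right)} = I + 11 S$ ($t{\left(S,I \right)} = 11 S + I = I + 11 S$)
$\left(B{\left(181 \right)} - 14402\right) + t{\left(-34,-94 \right)} = \left(\left(4 - 4344 + 2 \cdot 181^{2}\right) - 14402\right) + \left(-94 + 11 \left(-34\right)\right) = \left(\left(4 - 4344 + 2 \cdot 32761\right) - 14402\right) - 468 = \left(\left(4 - 4344 + 65522\right) - 14402\right) - 468 = \left(61182 - 14402\right) - 468 = 46780 - 468 = 46312$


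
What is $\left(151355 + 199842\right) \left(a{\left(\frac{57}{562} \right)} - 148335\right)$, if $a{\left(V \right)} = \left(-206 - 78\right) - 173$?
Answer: $-52255304024$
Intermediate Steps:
$a{\left(V \right)} = -457$ ($a{\left(V \right)} = -284 - 173 = -457$)
$\left(151355 + 199842\right) \left(a{\left(\frac{57}{562} \right)} - 148335\right) = \left(151355 + 199842\right) \left(-457 - 148335\right) = 351197 \left(-148792\right) = -52255304024$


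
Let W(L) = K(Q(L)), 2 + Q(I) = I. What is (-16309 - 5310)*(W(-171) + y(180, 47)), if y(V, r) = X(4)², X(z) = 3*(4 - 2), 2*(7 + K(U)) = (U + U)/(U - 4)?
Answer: -114710414/177 ≈ -6.4808e+5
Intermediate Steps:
Q(I) = -2 + I
K(U) = -7 + U/(-4 + U) (K(U) = -7 + ((U + U)/(U - 4))/2 = -7 + ((2*U)/(-4 + U))/2 = -7 + (2*U/(-4 + U))/2 = -7 + U/(-4 + U))
X(z) = 6 (X(z) = 3*2 = 6)
W(L) = 2*(20 - 3*L)/(-6 + L) (W(L) = 2*(14 - 3*(-2 + L))/(-4 + (-2 + L)) = 2*(14 + (6 - 3*L))/(-6 + L) = 2*(20 - 3*L)/(-6 + L))
y(V, r) = 36 (y(V, r) = 6² = 36)
(-16309 - 5310)*(W(-171) + y(180, 47)) = (-16309 - 5310)*(2*(20 - 3*(-171))/(-6 - 171) + 36) = -21619*(2*(20 + 513)/(-177) + 36) = -21619*(2*(-1/177)*533 + 36) = -21619*(-1066/177 + 36) = -21619*5306/177 = -114710414/177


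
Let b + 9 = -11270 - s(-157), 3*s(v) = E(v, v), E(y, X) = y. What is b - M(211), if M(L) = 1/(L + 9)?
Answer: -7409603/660 ≈ -11227.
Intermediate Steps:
M(L) = 1/(9 + L)
s(v) = v/3
b = -33680/3 (b = -9 + (-11270 - (-157)/3) = -9 + (-11270 - 1*(-157/3)) = -9 + (-11270 + 157/3) = -9 - 33653/3 = -33680/3 ≈ -11227.)
b - M(211) = -33680/3 - 1/(9 + 211) = -33680/3 - 1/220 = -7409603/660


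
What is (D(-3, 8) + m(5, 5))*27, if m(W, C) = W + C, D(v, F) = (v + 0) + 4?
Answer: 297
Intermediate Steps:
D(v, F) = 4 + v (D(v, F) = v + 4 = 4 + v)
m(W, C) = C + W
(D(-3, 8) + m(5, 5))*27 = ((4 - 3) + (5 + 5))*27 = (1 + 10)*27 = 11*27 = 297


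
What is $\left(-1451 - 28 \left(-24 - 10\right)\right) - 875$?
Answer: $-1374$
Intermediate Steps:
$\left(-1451 - 28 \left(-24 - 10\right)\right) - 875 = \left(-1451 - -952\right) - 875 = \left(-1451 + 952\right) - 875 = -499 - 875 = -1374$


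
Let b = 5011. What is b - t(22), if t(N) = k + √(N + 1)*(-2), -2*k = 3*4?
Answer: 5017 + 2*√23 ≈ 5026.6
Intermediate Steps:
k = -6 (k = -3*4/2 = -½*12 = -6)
t(N) = -6 - 2*√(1 + N) (t(N) = -6 + √(N + 1)*(-2) = -6 + √(1 + N)*(-2) = -6 - 2*√(1 + N))
b - t(22) = 5011 - (-6 - 2*√(1 + 22)) = 5011 - (-6 - 2*√23) = 5011 + (6 + 2*√23) = 5017 + 2*√23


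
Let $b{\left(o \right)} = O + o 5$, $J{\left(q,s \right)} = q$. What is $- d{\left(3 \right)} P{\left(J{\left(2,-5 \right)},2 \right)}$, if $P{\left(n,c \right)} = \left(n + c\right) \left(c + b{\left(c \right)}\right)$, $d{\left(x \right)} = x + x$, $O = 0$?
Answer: $-288$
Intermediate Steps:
$b{\left(o \right)} = 5 o$ ($b{\left(o \right)} = 0 + o 5 = 0 + 5 o = 5 o$)
$d{\left(x \right)} = 2 x$
$P{\left(n,c \right)} = 6 c \left(c + n\right)$ ($P{\left(n,c \right)} = \left(n + c\right) \left(c + 5 c\right) = \left(c + n\right) 6 c = 6 c \left(c + n\right)$)
$- d{\left(3 \right)} P{\left(J{\left(2,-5 \right)},2 \right)} = - 2 \cdot 3 \cdot 6 \cdot 2 \left(2 + 2\right) = \left(-1\right) 6 \cdot 6 \cdot 2 \cdot 4 = \left(-6\right) 48 = -288$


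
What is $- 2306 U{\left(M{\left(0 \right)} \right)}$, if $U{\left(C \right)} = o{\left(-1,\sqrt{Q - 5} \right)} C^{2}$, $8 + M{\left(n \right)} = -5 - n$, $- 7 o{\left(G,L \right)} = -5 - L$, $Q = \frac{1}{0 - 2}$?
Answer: $- \frac{1948570}{7} - \frac{194857 i \sqrt{22}}{7} \approx -2.7837 \cdot 10^{5} - 1.3057 \cdot 10^{5} i$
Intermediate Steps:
$Q = - \frac{1}{2}$ ($Q = \frac{1}{-2} = - \frac{1}{2} \approx -0.5$)
$o{\left(G,L \right)} = \frac{5}{7} + \frac{L}{7}$ ($o{\left(G,L \right)} = - \frac{-5 - L}{7} = \frac{5}{7} + \frac{L}{7}$)
$M{\left(n \right)} = -13 - n$ ($M{\left(n \right)} = -8 - \left(5 + n\right) = -13 - n$)
$U{\left(C \right)} = C^{2} \left(\frac{5}{7} + \frac{i \sqrt{22}}{14}\right)$ ($U{\left(C \right)} = \left(\frac{5}{7} + \frac{\sqrt{- \frac{1}{2} - 5}}{7}\right) C^{2} = \left(\frac{5}{7} + \frac{\sqrt{- \frac{11}{2}}}{7}\right) C^{2} = \left(\frac{5}{7} + \frac{\frac{1}{2} i \sqrt{22}}{7}\right) C^{2} = \left(\frac{5}{7} + \frac{i \sqrt{22}}{14}\right) C^{2} = C^{2} \left(\frac{5}{7} + \frac{i \sqrt{22}}{14}\right)$)
$- 2306 U{\left(M{\left(0 \right)} \right)} = - 2306 \frac{\left(-13 - 0\right)^{2} \left(10 + i \sqrt{22}\right)}{14} = - 2306 \frac{\left(-13 + 0\right)^{2} \left(10 + i \sqrt{22}\right)}{14} = - 2306 \frac{\left(-13\right)^{2} \left(10 + i \sqrt{22}\right)}{14} = - 2306 \cdot \frac{1}{14} \cdot 169 \left(10 + i \sqrt{22}\right) = - 2306 \left(\frac{845}{7} + \frac{169 i \sqrt{22}}{14}\right) = - \frac{1948570}{7} - \frac{194857 i \sqrt{22}}{7}$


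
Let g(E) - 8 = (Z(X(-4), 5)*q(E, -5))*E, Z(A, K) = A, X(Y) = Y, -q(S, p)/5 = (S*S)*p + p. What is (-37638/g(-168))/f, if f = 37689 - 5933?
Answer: -1107/442884127472 ≈ -2.4995e-9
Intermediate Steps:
q(S, p) = -5*p - 5*p*S² (q(S, p) = -5*((S*S)*p + p) = -5*(S²*p + p) = -5*(p*S² + p) = -5*(p + p*S²) = -5*p - 5*p*S²)
g(E) = 8 + E*(-100 - 100*E²) (g(E) = 8 + (-(-20)*(-5)*(1 + E²))*E = 8 + (-4*(25 + 25*E²))*E = 8 + (-100 - 100*E²)*E = 8 + E*(-100 - 100*E²))
f = 31756
(-37638/g(-168))/f = -37638/(8 - 100*(-168) - 100*(-168)³)/31756 = -37638/(8 + 16800 - 100*(-4741632))*(1/31756) = -37638/(8 + 16800 + 474163200)*(1/31756) = -37638/474180008*(1/31756) = -37638*1/474180008*(1/31756) = -18819/237090004*1/31756 = -1107/442884127472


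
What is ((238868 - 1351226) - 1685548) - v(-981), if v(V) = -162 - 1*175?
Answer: -2797569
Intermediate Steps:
v(V) = -337 (v(V) = -162 - 175 = -337)
((238868 - 1351226) - 1685548) - v(-981) = ((238868 - 1351226) - 1685548) - 1*(-337) = (-1112358 - 1685548) + 337 = -2797906 + 337 = -2797569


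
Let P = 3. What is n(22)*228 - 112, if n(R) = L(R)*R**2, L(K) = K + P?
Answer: 2758688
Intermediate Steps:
L(K) = 3 + K (L(K) = K + 3 = 3 + K)
n(R) = R**2*(3 + R) (n(R) = (3 + R)*R**2 = R**2*(3 + R))
n(22)*228 - 112 = (22**2*(3 + 22))*228 - 112 = (484*25)*228 - 112 = 12100*228 - 112 = 2758800 - 112 = 2758688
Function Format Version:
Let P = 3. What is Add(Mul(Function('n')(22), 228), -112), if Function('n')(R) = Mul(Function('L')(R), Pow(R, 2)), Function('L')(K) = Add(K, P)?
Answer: 2758688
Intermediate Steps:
Function('L')(K) = Add(3, K) (Function('L')(K) = Add(K, 3) = Add(3, K))
Function('n')(R) = Mul(Pow(R, 2), Add(3, R)) (Function('n')(R) = Mul(Add(3, R), Pow(R, 2)) = Mul(Pow(R, 2), Add(3, R)))
Add(Mul(Function('n')(22), 228), -112) = Add(Mul(Mul(Pow(22, 2), Add(3, 22)), 228), -112) = Add(Mul(Mul(484, 25), 228), -112) = Add(Mul(12100, 228), -112) = Add(2758800, -112) = 2758688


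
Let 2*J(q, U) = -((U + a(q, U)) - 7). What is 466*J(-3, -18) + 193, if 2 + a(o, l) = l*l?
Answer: -69008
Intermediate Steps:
a(o, l) = -2 + l² (a(o, l) = -2 + l*l = -2 + l²)
J(q, U) = 9/2 - U/2 - U²/2 (J(q, U) = (-((U + (-2 + U²)) - 7))/2 = (-((-2 + U + U²) - 7))/2 = (-(-9 + U + U²))/2 = (9 - U - U²)/2 = 9/2 - U/2 - U²/2)
466*J(-3, -18) + 193 = 466*(9/2 - ½*(-18) - ½*(-18)²) + 193 = 466*(9/2 + 9 - ½*324) + 193 = 466*(9/2 + 9 - 162) + 193 = 466*(-297/2) + 193 = -69201 + 193 = -69008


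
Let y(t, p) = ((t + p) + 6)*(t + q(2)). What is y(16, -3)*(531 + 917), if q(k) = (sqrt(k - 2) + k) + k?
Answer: 550240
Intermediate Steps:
q(k) = sqrt(-2 + k) + 2*k (q(k) = (sqrt(-2 + k) + k) + k = (k + sqrt(-2 + k)) + k = sqrt(-2 + k) + 2*k)
y(t, p) = (4 + t)*(6 + p + t) (y(t, p) = ((t + p) + 6)*(t + (sqrt(-2 + 2) + 2*2)) = ((p + t) + 6)*(t + (sqrt(0) + 4)) = (6 + p + t)*(t + (0 + 4)) = (6 + p + t)*(t + 4) = (6 + p + t)*(4 + t) = (4 + t)*(6 + p + t))
y(16, -3)*(531 + 917) = (24 + 16**2 + 4*(-3) + 10*16 - 3*16)*(531 + 917) = (24 + 256 - 12 + 160 - 48)*1448 = 380*1448 = 550240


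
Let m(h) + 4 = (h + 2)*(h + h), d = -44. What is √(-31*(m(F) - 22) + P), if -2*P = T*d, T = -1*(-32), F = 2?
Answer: 13*√6 ≈ 31.843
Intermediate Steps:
m(h) = -4 + 2*h*(2 + h) (m(h) = -4 + (h + 2)*(h + h) = -4 + (2 + h)*(2*h) = -4 + 2*h*(2 + h))
T = 32
P = 704 (P = -16*(-44) = -½*(-1408) = 704)
√(-31*(m(F) - 22) + P) = √(-31*((-4 + 2*2² + 4*2) - 22) + 704) = √(-31*((-4 + 2*4 + 8) - 22) + 704) = √(-31*((-4 + 8 + 8) - 22) + 704) = √(-31*(12 - 22) + 704) = √(-31*(-10) + 704) = √(310 + 704) = √1014 = 13*√6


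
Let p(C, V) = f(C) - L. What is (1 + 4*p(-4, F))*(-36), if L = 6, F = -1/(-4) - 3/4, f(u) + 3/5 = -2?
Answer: 6012/5 ≈ 1202.4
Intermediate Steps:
f(u) = -13/5 (f(u) = -⅗ - 2 = -13/5)
F = -½ (F = -1*(-¼) - 3*¼ = ¼ - ¾ = -½ ≈ -0.50000)
p(C, V) = -43/5 (p(C, V) = -13/5 - 1*6 = -13/5 - 6 = -43/5)
(1 + 4*p(-4, F))*(-36) = (1 + 4*(-43/5))*(-36) = (1 - 172/5)*(-36) = -167/5*(-36) = 6012/5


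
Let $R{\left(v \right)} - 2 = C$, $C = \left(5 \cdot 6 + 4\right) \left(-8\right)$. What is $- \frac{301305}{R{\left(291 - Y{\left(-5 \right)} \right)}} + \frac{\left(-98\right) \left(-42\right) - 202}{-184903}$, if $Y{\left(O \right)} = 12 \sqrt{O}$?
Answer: $\frac{3714076109}{3328254} \approx 1115.9$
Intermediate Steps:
$C = -272$ ($C = \left(30 + 4\right) \left(-8\right) = 34 \left(-8\right) = -272$)
$R{\left(v \right)} = -270$ ($R{\left(v \right)} = 2 - 272 = -270$)
$- \frac{301305}{R{\left(291 - Y{\left(-5 \right)} \right)}} + \frac{\left(-98\right) \left(-42\right) - 202}{-184903} = - \frac{301305}{-270} + \frac{\left(-98\right) \left(-42\right) - 202}{-184903} = \left(-301305\right) \left(- \frac{1}{270}\right) + \left(4116 - 202\right) \left(- \frac{1}{184903}\right) = \frac{20087}{18} + 3914 \left(- \frac{1}{184903}\right) = \frac{20087}{18} - \frac{3914}{184903} = \frac{3714076109}{3328254}$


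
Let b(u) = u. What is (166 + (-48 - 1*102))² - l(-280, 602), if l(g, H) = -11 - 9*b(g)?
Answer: -2253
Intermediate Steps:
l(g, H) = -11 - 9*g
(166 + (-48 - 1*102))² - l(-280, 602) = (166 + (-48 - 1*102))² - (-11 - 9*(-280)) = (166 + (-48 - 102))² - (-11 + 2520) = (166 - 150)² - 1*2509 = 16² - 2509 = 256 - 2509 = -2253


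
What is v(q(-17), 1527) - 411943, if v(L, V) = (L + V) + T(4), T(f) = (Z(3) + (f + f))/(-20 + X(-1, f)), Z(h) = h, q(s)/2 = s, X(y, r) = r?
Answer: -6567211/16 ≈ -4.1045e+5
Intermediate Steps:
q(s) = 2*s
T(f) = (3 + 2*f)/(-20 + f) (T(f) = (3 + (f + f))/(-20 + f) = (3 + 2*f)/(-20 + f))
v(L, V) = -11/16 + L + V (v(L, V) = (L + V) + (3 + 2*4)/(-20 + 4) = (L + V) + (3 + 8)/(-16) = (L + V) - 1/16*11 = (L + V) - 11/16 = -11/16 + L + V)
v(q(-17), 1527) - 411943 = (-11/16 + 2*(-17) + 1527) - 411943 = (-11/16 - 34 + 1527) - 411943 = 23877/16 - 411943 = -6567211/16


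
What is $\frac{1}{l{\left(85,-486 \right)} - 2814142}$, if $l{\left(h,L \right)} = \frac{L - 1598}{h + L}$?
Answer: $- \frac{401}{1128468858} \approx -3.5535 \cdot 10^{-7}$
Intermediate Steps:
$l{\left(h,L \right)} = \frac{-1598 + L}{L + h}$
$\frac{1}{l{\left(85,-486 \right)} - 2814142} = \frac{1}{\frac{-1598 - 486}{-486 + 85} - 2814142} = \frac{1}{\frac{1}{-401} \left(-2084\right) - 2814142} = \frac{1}{\left(- \frac{1}{401}\right) \left(-2084\right) - 2814142} = \frac{1}{\frac{2084}{401} - 2814142} = \frac{1}{- \frac{1128468858}{401}} = - \frac{401}{1128468858}$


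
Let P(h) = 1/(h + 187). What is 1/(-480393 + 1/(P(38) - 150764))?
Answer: -33921899/16295842826532 ≈ -2.0816e-6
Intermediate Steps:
P(h) = 1/(187 + h)
1/(-480393 + 1/(P(38) - 150764)) = 1/(-480393 + 1/(1/(187 + 38) - 150764)) = 1/(-480393 + 1/(1/225 - 150764)) = 1/(-480393 + 1/(-33921899/225)) = 1/(-480393 - 225/33921899) = 1/(-16295842826532/33921899) = -33921899/16295842826532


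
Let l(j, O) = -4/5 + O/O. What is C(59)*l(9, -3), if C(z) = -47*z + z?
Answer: -2714/5 ≈ -542.80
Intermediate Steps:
C(z) = -46*z
l(j, O) = ⅕ (l(j, O) = -4*⅕ + 1 = -⅘ + 1 = ⅕)
C(59)*l(9, -3) = -46*59*(⅕) = -2714*⅕ = -2714/5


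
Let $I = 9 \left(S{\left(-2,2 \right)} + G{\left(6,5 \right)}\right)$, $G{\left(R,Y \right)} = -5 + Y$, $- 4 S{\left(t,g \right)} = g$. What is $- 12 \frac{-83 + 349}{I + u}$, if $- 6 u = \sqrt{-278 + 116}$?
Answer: $\frac{6384}{11} - \frac{2128 i \sqrt{2}}{11} \approx 580.36 - 273.59 i$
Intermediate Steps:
$S{\left(t,g \right)} = - \frac{g}{4}$
$u = - \frac{3 i \sqrt{2}}{2}$ ($u = - \frac{\sqrt{-278 + 116}}{6} = - \frac{\sqrt{-162}}{6} = - \frac{9 i \sqrt{2}}{6} = - \frac{3 i \sqrt{2}}{2} \approx - 2.1213 i$)
$I = - \frac{9}{2}$ ($I = 9 \left(\left(- \frac{1}{4}\right) 2 + \left(-5 + 5\right)\right) = 9 \left(- \frac{1}{2} + 0\right) = 9 \left(- \frac{1}{2}\right) = - \frac{9}{2} \approx -4.5$)
$- 12 \frac{-83 + 349}{I + u} = - 12 \frac{-83 + 349}{- \frac{9}{2} - \frac{3 i \sqrt{2}}{2}} = - 12 \frac{266}{- \frac{9}{2} - \frac{3 i \sqrt{2}}{2}} = - \frac{3192}{- \frac{9}{2} - \frac{3 i \sqrt{2}}{2}}$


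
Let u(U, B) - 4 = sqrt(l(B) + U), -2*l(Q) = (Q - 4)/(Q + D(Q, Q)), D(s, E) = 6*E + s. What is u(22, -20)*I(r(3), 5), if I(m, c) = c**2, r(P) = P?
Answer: 100 + 5*sqrt(8770)/4 ≈ 217.06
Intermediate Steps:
D(s, E) = s + 6*E
l(Q) = -(-4 + Q)/(16*Q) (l(Q) = -(Q - 4)/(2*(Q + (Q + 6*Q))) = -(-4 + Q)/(2*(Q + 7*Q)) = -(-4 + Q)/(2*(8*Q)) = -(-4 + Q)*1/(8*Q)/2 = -(-4 + Q)/(16*Q))
u(U, B) = 4 + sqrt(U + (4 - B)/(16*B)) (u(U, B) = 4 + sqrt((4 - B)/(16*B) + U) = 4 + sqrt(U + (4 - B)/(16*B)))
u(22, -20)*I(r(3), 5) = (4 + sqrt(-1 + 4/(-20) + 16*22)/4)*5**2 = (4 + sqrt(-1 + 4*(-1/20) + 352)/4)*25 = (4 + sqrt(-1 - 1/5 + 352)/4)*25 = (4 + sqrt(1754/5)/4)*25 = (4 + (sqrt(8770)/5)/4)*25 = (4 + sqrt(8770)/20)*25 = 100 + 5*sqrt(8770)/4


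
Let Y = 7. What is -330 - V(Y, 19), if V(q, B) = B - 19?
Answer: -330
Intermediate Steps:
V(q, B) = -19 + B
-330 - V(Y, 19) = -330 - (-19 + 19) = -330 - 1*0 = -330 + 0 = -330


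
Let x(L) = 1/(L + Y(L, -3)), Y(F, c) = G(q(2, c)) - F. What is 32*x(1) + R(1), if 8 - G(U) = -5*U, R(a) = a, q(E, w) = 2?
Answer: 25/9 ≈ 2.7778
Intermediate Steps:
G(U) = 8 + 5*U (G(U) = 8 - (-5)*U = 8 + 5*U)
Y(F, c) = 18 - F (Y(F, c) = (8 + 5*2) - F = (8 + 10) - F = 18 - F)
x(L) = 1/18 (x(L) = 1/(L + (18 - L)) = 1/18)
32*x(1) + R(1) = 32*(1/18) + 1 = 16/9 + 1 = 25/9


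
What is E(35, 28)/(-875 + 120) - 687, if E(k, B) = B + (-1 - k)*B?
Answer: -103541/151 ≈ -685.70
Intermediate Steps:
E(k, B) = B + B*(-1 - k)
E(35, 28)/(-875 + 120) - 687 = (-1*28*35)/(-875 + 120) - 687 = -980/(-755) - 687 = -1/755*(-980) - 687 = 196/151 - 687 = -103541/151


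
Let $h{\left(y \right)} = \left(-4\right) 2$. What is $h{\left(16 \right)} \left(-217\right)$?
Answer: $1736$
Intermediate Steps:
$h{\left(y \right)} = -8$
$h{\left(16 \right)} \left(-217\right) = \left(-8\right) \left(-217\right) = 1736$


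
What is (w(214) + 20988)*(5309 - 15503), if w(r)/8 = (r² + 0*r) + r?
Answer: -3966159192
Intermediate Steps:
w(r) = 8*r + 8*r² (w(r) = 8*((r² + 0*r) + r) = 8*((r² + 0) + r) = 8*(r² + r) = 8*(r + r²) = 8*r + 8*r²)
(w(214) + 20988)*(5309 - 15503) = (8*214*(1 + 214) + 20988)*(5309 - 15503) = (8*214*215 + 20988)*(-10194) = (368080 + 20988)*(-10194) = 389068*(-10194) = -3966159192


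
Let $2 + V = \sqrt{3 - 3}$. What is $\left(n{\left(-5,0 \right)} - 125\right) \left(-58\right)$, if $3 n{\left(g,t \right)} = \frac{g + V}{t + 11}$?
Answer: $\frac{239656}{33} \approx 7262.3$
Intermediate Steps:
$V = -2$ ($V = -2 + \sqrt{3 - 3} = -2 + \sqrt{0} = -2 + 0 = -2$)
$n{\left(g,t \right)} = \frac{-2 + g}{3 \left(11 + t\right)}$ ($n{\left(g,t \right)} = \frac{\left(g - 2\right) \frac{1}{t + 11}}{3} = \frac{\left(-2 + g\right) \frac{1}{11 + t}}{3} = \frac{\frac{1}{11 + t} \left(-2 + g\right)}{3} = \frac{-2 + g}{3 \left(11 + t\right)}$)
$\left(n{\left(-5,0 \right)} - 125\right) \left(-58\right) = \left(\frac{-2 - 5}{3 \left(11 + 0\right)} - 125\right) \left(-58\right) = \left(\frac{1}{3} \cdot \frac{1}{11} \left(-7\right) - 125\right) \left(-58\right) = \left(- \frac{7}{33} - 125\right) \left(-58\right) = \left(- \frac{4132}{33}\right) \left(-58\right) = \frac{239656}{33}$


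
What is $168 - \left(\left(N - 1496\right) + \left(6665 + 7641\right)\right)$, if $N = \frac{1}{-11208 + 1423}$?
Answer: $- \frac{123701969}{9785} \approx -12642.0$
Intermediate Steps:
$N = - \frac{1}{9785}$ ($N = \frac{1}{-9785} = - \frac{1}{9785} \approx -0.0001022$)
$168 - \left(\left(N - 1496\right) + \left(6665 + 7641\right)\right) = 168 - \left(\left(- \frac{1}{9785} - 1496\right) + \left(6665 + 7641\right)\right) = 168 - \left(- \frac{14638361}{9785} + 14306\right) = 168 - \frac{125345849}{9785} = - \frac{123701969}{9785}$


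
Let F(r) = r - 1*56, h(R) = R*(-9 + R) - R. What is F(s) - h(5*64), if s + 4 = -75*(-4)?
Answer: -98960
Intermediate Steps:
s = 296 (s = -4 - 75*(-4) = -4 + 300 = 296)
h(R) = -R + R*(-9 + R)
F(r) = -56 + r (F(r) = r - 56 = -56 + r)
F(s) - h(5*64) = (-56 + 296) - 5*64*(-10 + 5*64) = 240 - 320*(-10 + 320) = 240 - 320*310 = 240 - 1*99200 = 240 - 99200 = -98960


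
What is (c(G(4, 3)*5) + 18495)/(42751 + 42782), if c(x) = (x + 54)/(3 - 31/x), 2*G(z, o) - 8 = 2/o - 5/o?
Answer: 1595575/7355838 ≈ 0.21691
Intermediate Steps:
G(z, o) = 4 - 3/(2*o) (G(z, o) = 4 + (2/o - 5/o)/2 = 4 + (-3/o)/2 = 4 - 3/(2*o))
c(x) = (54 + x)/(3 - 31/x)
(c(G(4, 3)*5) + 18495)/(42751 + 42782) = (((4 - 3/2/3)*5)*(54 + (4 - 3/2/3)*5)/(-31 + 3*((4 - 3/2/3)*5)) + 18495)/(42751 + 42782) = (((4 - 3/2*⅓)*5)*(54 + (4 - 3/2*⅓)*5)/(-31 + 3*((4 - 3/2*⅓)*5)) + 18495)/85533 = (((4 - ½)*5)*(54 + (4 - ½)*5)/(-31 + 3*((4 - ½)*5)) + 18495)*(1/85533) = (((7/2)*5)*(54 + (7/2)*5)/(-31 + 3*((7/2)*5)) + 18495)*(1/85533) = (35*(54 + 35/2)/(2*(-31 + 3*(35/2))) + 18495)*(1/85533) = ((35/2)*(143/2)/(-31 + 105/2) + 18495)*(1/85533) = ((35/2)*(143/2)/(43/2) + 18495)*(1/85533) = ((35/2)*(2/43)*(143/2) + 18495)*(1/85533) = (5005/86 + 18495)*(1/85533) = (1595575/86)*(1/85533) = 1595575/7355838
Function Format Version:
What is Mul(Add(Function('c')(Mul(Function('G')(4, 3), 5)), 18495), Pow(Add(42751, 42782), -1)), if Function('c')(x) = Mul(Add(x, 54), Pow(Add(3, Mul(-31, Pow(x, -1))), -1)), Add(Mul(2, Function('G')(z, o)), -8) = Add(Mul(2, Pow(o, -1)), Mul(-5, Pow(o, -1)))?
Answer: Rational(1595575, 7355838) ≈ 0.21691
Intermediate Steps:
Function('G')(z, o) = Add(4, Mul(Rational(-3, 2), Pow(o, -1))) (Function('G')(z, o) = Add(4, Mul(Rational(1, 2), Add(Mul(2, Pow(o, -1)), Mul(-5, Pow(o, -1))))) = Add(4, Mul(Rational(1, 2), Mul(-3, Pow(o, -1)))) = Add(4, Mul(Rational(-3, 2), Pow(o, -1))))
Function('c')(x) = Mul(Pow(Add(3, Mul(-31, Pow(x, -1))), -1), Add(54, x)) (Function('c')(x) = Mul(Add(54, x), Pow(Add(3, Mul(-31, Pow(x, -1))), -1)) = Mul(Pow(Add(3, Mul(-31, Pow(x, -1))), -1), Add(54, x)))
Mul(Add(Function('c')(Mul(Function('G')(4, 3), 5)), 18495), Pow(Add(42751, 42782), -1)) = Mul(Add(Mul(Mul(Add(4, Mul(Rational(-3, 2), Pow(3, -1))), 5), Pow(Add(-31, Mul(3, Mul(Add(4, Mul(Rational(-3, 2), Pow(3, -1))), 5))), -1), Add(54, Mul(Add(4, Mul(Rational(-3, 2), Pow(3, -1))), 5))), 18495), Pow(Add(42751, 42782), -1)) = Mul(Add(Mul(Mul(Add(4, Mul(Rational(-3, 2), Rational(1, 3))), 5), Pow(Add(-31, Mul(3, Mul(Add(4, Mul(Rational(-3, 2), Rational(1, 3))), 5))), -1), Add(54, Mul(Add(4, Mul(Rational(-3, 2), Rational(1, 3))), 5))), 18495), Pow(85533, -1)) = Mul(Add(Mul(Mul(Add(4, Rational(-1, 2)), 5), Pow(Add(-31, Mul(3, Mul(Add(4, Rational(-1, 2)), 5))), -1), Add(54, Mul(Add(4, Rational(-1, 2)), 5))), 18495), Rational(1, 85533)) = Mul(Add(Mul(Mul(Rational(7, 2), 5), Pow(Add(-31, Mul(3, Mul(Rational(7, 2), 5))), -1), Add(54, Mul(Rational(7, 2), 5))), 18495), Rational(1, 85533)) = Mul(Add(Mul(Rational(35, 2), Pow(Add(-31, Mul(3, Rational(35, 2))), -1), Add(54, Rational(35, 2))), 18495), Rational(1, 85533)) = Mul(Add(Mul(Rational(35, 2), Pow(Add(-31, Rational(105, 2)), -1), Rational(143, 2)), 18495), Rational(1, 85533)) = Mul(Add(Mul(Rational(35, 2), Pow(Rational(43, 2), -1), Rational(143, 2)), 18495), Rational(1, 85533)) = Mul(Add(Mul(Rational(35, 2), Rational(2, 43), Rational(143, 2)), 18495), Rational(1, 85533)) = Mul(Add(Rational(5005, 86), 18495), Rational(1, 85533)) = Mul(Rational(1595575, 86), Rational(1, 85533)) = Rational(1595575, 7355838)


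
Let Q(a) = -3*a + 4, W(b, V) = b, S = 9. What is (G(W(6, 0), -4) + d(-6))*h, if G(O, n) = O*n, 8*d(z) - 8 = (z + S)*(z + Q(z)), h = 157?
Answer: -2669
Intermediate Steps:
Q(a) = 4 - 3*a
d(z) = 1 + (4 - 2*z)*(9 + z)/8 (d(z) = 1 + ((z + 9)*(z + (4 - 3*z)))/8 = 1 + ((9 + z)*(4 - 2*z))/8 = 1 + ((4 - 2*z)*(9 + z))/8 = 1 + (4 - 2*z)*(9 + z)/8)
(G(W(6, 0), -4) + d(-6))*h = (6*(-4) + (11/2 - 7/4*(-6) - ¼*(-6)²))*157 = (-24 + (11/2 + 21/2 - ¼*36))*157 = (-24 + (11/2 + 21/2 - 9))*157 = (-24 + 7)*157 = -17*157 = -2669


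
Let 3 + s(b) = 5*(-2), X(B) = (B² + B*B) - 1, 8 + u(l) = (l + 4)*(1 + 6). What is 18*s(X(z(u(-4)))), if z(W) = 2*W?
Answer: -234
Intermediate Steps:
u(l) = 20 + 7*l (u(l) = -8 + (l + 4)*(1 + 6) = -8 + (4 + l)*7 = -8 + (28 + 7*l) = 20 + 7*l)
X(B) = -1 + 2*B² (X(B) = (B² + B²) - 1 = 2*B² - 1 = -1 + 2*B²)
s(b) = -13 (s(b) = -3 + 5*(-2) = -3 - 10 = -13)
18*s(X(z(u(-4)))) = 18*(-13) = -234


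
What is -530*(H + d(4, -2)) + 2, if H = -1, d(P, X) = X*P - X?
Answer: 3712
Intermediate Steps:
d(P, X) = -X + P*X (d(P, X) = P*X - X = -X + P*X)
-530*(H + d(4, -2)) + 2 = -530*(-1 - 2*(-1 + 4)) + 2 = -530*(-1 - 2*3) + 2 = -530*(-1 - 6) + 2 = -530*(-7) + 2 = -106*(-35) + 2 = 3710 + 2 = 3712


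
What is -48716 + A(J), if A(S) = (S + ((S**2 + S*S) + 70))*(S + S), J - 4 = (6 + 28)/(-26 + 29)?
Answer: -855332/27 ≈ -31679.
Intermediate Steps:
J = 46/3 (J = 4 + (6 + 28)/(-26 + 29) = 4 + 34/3 = 46/3 ≈ 15.333)
A(S) = 2*S*(70 + S + 2*S**2) (A(S) = (S + ((S**2 + S**2) + 70))*(2*S) = (S + (2*S**2 + 70))*(2*S) = (S + (70 + 2*S**2))*(2*S) = (70 + S + 2*S**2)*(2*S) = 2*S*(70 + S + 2*S**2))
-48716 + A(J) = -48716 + 2*(46/3)*(70 + 46/3 + 2*(46/3)**2) = -48716 + 2*(46/3)*(70 + 46/3 + 2*(2116/9)) = -48716 + 2*(46/3)*(70 + 46/3 + 4232/9) = -48716 + 2*(46/3)*(5000/9) = -48716 + 460000/27 = -855332/27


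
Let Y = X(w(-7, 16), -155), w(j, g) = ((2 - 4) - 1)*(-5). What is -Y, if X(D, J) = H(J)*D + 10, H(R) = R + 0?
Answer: 2315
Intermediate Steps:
H(R) = R
w(j, g) = 15 (w(j, g) = (-2 - 1)*(-5) = -3*(-5) = 15)
X(D, J) = 10 + D*J (X(D, J) = J*D + 10 = D*J + 10 = 10 + D*J)
Y = -2315 (Y = 10 + 15*(-155) = 10 - 2325 = -2315)
-Y = -1*(-2315) = 2315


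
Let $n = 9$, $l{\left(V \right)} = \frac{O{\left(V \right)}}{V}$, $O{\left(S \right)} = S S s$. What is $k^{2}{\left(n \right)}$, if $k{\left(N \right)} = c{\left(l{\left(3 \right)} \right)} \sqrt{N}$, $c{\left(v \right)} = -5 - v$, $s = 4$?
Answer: $2601$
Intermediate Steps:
$O{\left(S \right)} = 4 S^{2}$ ($O{\left(S \right)} = S S 4 = S^{2} \cdot 4 = 4 S^{2}$)
$l{\left(V \right)} = 4 V$ ($l{\left(V \right)} = \frac{4 V^{2}}{V} = 4 V$)
$k{\left(N \right)} = - 17 \sqrt{N}$ ($k{\left(N \right)} = \left(-5 - 4 \cdot 3\right) \sqrt{N} = \left(-5 - 12\right) \sqrt{N} = - 17 \sqrt{N}$)
$k^{2}{\left(n \right)} = \left(- 17 \sqrt{9}\right)^{2} = \left(\left(-17\right) 3\right)^{2} = \left(-51\right)^{2} = 2601$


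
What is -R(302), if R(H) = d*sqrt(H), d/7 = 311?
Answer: -2177*sqrt(302) ≈ -37832.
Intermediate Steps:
d = 2177 (d = 7*311 = 2177)
R(H) = 2177*sqrt(H)
-R(302) = -2177*sqrt(302)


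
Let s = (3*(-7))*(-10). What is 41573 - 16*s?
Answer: 38213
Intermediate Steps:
s = 210 (s = -21*(-10) = 210)
41573 - 16*s = 41573 - 16*210 = 41573 - 1*3360 = 41573 - 3360 = 38213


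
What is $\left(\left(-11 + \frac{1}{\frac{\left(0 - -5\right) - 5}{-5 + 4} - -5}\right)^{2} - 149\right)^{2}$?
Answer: $\frac{654481}{625} \approx 1047.2$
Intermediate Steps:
$\left(\left(-11 + \frac{1}{\frac{\left(0 - -5\right) - 5}{-5 + 4} - -5}\right)^{2} - 149\right)^{2} = \left(\left(-11 + \frac{1}{\frac{\left(0 + 5\right) - 5}{-1} + 5}\right)^{2} - 149\right)^{2} = \left(\left(-11 + \frac{1}{\left(5 - 5\right) \left(-1\right) + 5}\right)^{2} - 149\right)^{2} = \left(\left(-11 + \frac{1}{0 \left(-1\right) + 5}\right)^{2} - 149\right)^{2} = \left(\left(-11 + \frac{1}{0 + 5}\right)^{2} - 149\right)^{2} = \left(\left(-11 + \frac{1}{5}\right)^{2} - 149\right)^{2} = \left(\left(- \frac{54}{5}\right)^{2} - 149\right)^{2} = \left(\frac{2916}{25} - 149\right)^{2} = \left(- \frac{809}{25}\right)^{2} = \frac{654481}{625}$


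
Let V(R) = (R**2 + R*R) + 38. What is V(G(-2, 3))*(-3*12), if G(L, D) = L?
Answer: -1656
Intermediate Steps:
V(R) = 38 + 2*R**2 (V(R) = (R**2 + R**2) + 38 = 2*R**2 + 38 = 38 + 2*R**2)
V(G(-2, 3))*(-3*12) = (38 + 2*(-2)**2)*(-3*12) = (38 + 2*4)*(-36) = (38 + 8)*(-36) = 46*(-36) = -1656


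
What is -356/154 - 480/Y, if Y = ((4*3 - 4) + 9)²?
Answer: -88402/22253 ≈ -3.9726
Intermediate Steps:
Y = 289 (Y = ((12 - 4) + 9)² = (8 + 9)² = 17² = 289)
-356/154 - 480/Y = -356/154 - 480/289 = -356*1/154 - 480*1/289 = -178/77 - 480/289 = -88402/22253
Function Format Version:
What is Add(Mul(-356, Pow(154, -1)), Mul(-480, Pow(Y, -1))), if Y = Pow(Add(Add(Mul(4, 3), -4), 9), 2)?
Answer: Rational(-88402, 22253) ≈ -3.9726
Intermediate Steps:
Y = 289 (Y = Pow(Add(Add(12, -4), 9), 2) = Pow(Add(8, 9), 2) = Pow(17, 2) = 289)
Add(Mul(-356, Pow(154, -1)), Mul(-480, Pow(Y, -1))) = Add(Mul(-356, Pow(154, -1)), Mul(-480, Pow(289, -1))) = Add(Mul(-356, Rational(1, 154)), Mul(-480, Rational(1, 289))) = Add(Rational(-178, 77), Rational(-480, 289)) = Rational(-88402, 22253)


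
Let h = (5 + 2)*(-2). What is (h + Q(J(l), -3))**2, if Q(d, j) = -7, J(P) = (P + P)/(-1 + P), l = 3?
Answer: 441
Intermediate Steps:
J(P) = 2*P/(-1 + P) (J(P) = (2*P)/(-1 + P) = 2*P/(-1 + P))
h = -14 (h = 7*(-2) = -14)
(h + Q(J(l), -3))**2 = (-14 - 7)**2 = (-21)**2 = 441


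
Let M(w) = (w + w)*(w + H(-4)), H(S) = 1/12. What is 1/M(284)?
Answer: 3/484078 ≈ 6.1973e-6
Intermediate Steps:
H(S) = 1/12
M(w) = 2*w*(1/12 + w) (M(w) = (w + w)*(w + 1/12) = (2*w)*(1/12 + w) = 2*w*(1/12 + w))
1/M(284) = 1/((⅙)*284*(1 + 12*284)) = 1/((⅙)*284*(1 + 3408)) = 1/((⅙)*284*3409) = 1/(484078/3) = 3/484078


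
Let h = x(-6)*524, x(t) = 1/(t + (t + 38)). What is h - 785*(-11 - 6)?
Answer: 173747/13 ≈ 13365.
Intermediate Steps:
x(t) = 1/(38 + 2*t) (x(t) = 1/(t + (38 + t)) = 1/(38 + 2*t))
h = 262/13 (h = (1/(2*(19 - 6)))*524 = ((½)/13)*524 = ((½)*(1/13))*524 = (1/26)*524 = 262/13 ≈ 20.154)
h - 785*(-11 - 6) = 262/13 - 785*(-11 - 6) = 262/13 - 785*(-17) = 262/13 + 13345 = 173747/13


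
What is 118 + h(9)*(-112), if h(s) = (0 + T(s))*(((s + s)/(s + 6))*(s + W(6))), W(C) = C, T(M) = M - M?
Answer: 118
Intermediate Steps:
T(M) = 0
h(s) = 0 (h(s) = (0 + 0)*(((s + s)/(s + 6))*(s + 6)) = 0*(((2*s)/(6 + s))*(6 + s)) = 0*((2*s/(6 + s))*(6 + s)) = 0*(2*s) = 0)
118 + h(9)*(-112) = 118 + 0*(-112) = 118 + 0 = 118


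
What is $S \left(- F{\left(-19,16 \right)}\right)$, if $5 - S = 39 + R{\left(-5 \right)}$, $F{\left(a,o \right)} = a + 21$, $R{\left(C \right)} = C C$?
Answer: $118$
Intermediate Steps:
$R{\left(C \right)} = C^{2}$
$F{\left(a,o \right)} = 21 + a$
$S = -59$ ($S = 5 - \left(39 + \left(-5\right)^{2}\right) = 5 - \left(39 + 25\right) = 5 - 64 = -59$)
$S \left(- F{\left(-19,16 \right)}\right) = - 59 \left(- (21 - 19)\right) = - 59 \left(\left(-1\right) 2\right) = \left(-59\right) \left(-2\right) = 118$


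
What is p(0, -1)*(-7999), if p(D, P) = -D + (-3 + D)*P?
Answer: -23997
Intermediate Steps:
p(D, P) = -D + P*(-3 + D)
p(0, -1)*(-7999) = (-1*0 - 3*(-1) + 0*(-1))*(-7999) = (0 + 3 + 0)*(-7999) = 3*(-7999) = -23997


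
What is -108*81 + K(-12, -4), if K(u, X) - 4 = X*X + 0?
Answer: -8728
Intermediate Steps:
K(u, X) = 4 + X**2 (K(u, X) = 4 + (X*X + 0) = 4 + (X**2 + 0) = 4 + X**2)
-108*81 + K(-12, -4) = -108*81 + (4 + (-4)**2) = -8748 + (4 + 16) = -8748 + 20 = -8728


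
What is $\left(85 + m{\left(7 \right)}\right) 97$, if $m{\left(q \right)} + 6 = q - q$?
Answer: $7663$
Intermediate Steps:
$m{\left(q \right)} = -6$ ($m{\left(q \right)} = -6 + \left(q - q\right) = -6 + 0 = -6$)
$\left(85 + m{\left(7 \right)}\right) 97 = \left(85 - 6\right) 97 = 79 \cdot 97 = 7663$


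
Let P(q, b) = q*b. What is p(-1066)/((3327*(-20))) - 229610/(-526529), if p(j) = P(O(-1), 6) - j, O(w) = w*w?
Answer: 3678452578/8758809915 ≈ 0.41997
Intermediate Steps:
O(w) = w²
P(q, b) = b*q
p(j) = 6 - j (p(j) = 6*(-1)² - j = 6*1 - j = 6 - j)
p(-1066)/((3327*(-20))) - 229610/(-526529) = (6 - 1*(-1066))/((3327*(-20))) - 229610/(-526529) = (6 + 1066)/(-66540) - 229610*(-1/526529) = 1072*(-1/66540) + 229610/526529 = -268/16635 + 229610/526529 = 3678452578/8758809915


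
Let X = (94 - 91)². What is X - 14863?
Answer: -14854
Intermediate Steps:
X = 9 (X = 3² = 9)
X - 14863 = 9 - 14863 = -14854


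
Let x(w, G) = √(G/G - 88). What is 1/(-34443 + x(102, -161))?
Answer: -11481/395440112 - I*√87/1186320336 ≈ -2.9033e-5 - 7.8624e-9*I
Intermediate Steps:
x(w, G) = I*√87 (x(w, G) = √(1 - 88) = √(-87) = I*√87)
1/(-34443 + x(102, -161)) = 1/(-34443 + I*√87)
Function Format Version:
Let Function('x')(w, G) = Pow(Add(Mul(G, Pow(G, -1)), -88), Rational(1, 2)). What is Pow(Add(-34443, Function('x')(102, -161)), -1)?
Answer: Add(Rational(-11481, 395440112), Mul(Rational(-1, 1186320336), I, Pow(87, Rational(1, 2)))) ≈ Add(-2.9033e-5, Mul(-7.8624e-9, I))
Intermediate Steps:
Function('x')(w, G) = Mul(I, Pow(87, Rational(1, 2))) (Function('x')(w, G) = Pow(Add(1, -88), Rational(1, 2)) = Pow(-87, Rational(1, 2)) = Mul(I, Pow(87, Rational(1, 2))))
Pow(Add(-34443, Function('x')(102, -161)), -1) = Pow(Add(-34443, Mul(I, Pow(87, Rational(1, 2)))), -1)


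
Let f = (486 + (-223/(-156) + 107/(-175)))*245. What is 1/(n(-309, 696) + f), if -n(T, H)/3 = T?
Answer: 780/93753991 ≈ 8.3197e-6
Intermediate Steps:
f = 93030931/780 (f = (486 + (-223*(-1/156) + 107*(-1/175)))*245 = (486 + (223/156 - 107/175))*245 = (486 + 22333/27300)*245 = (13290133/27300)*245 = 93030931/780 ≈ 1.1927e+5)
n(T, H) = -3*T
1/(n(-309, 696) + f) = 1/(-3*(-309) + 93030931/780) = 1/(927 + 93030931/780) = 1/(93753991/780) = 780/93753991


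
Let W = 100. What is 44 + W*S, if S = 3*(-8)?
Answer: -2356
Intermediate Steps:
S = -24
44 + W*S = 44 + 100*(-24) = 44 - 2400 = -2356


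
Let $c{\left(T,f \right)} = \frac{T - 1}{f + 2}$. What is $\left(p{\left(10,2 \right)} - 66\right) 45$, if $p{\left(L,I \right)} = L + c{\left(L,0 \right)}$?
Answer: $- \frac{4635}{2} \approx -2317.5$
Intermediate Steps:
$c{\left(T,f \right)} = \frac{-1 + T}{2 + f}$
$p{\left(L,I \right)} = - \frac{1}{2} + \frac{3 L}{2}$ ($p{\left(L,I \right)} = L + \frac{-1 + L}{2 + 0} = L + \frac{-1 + L}{2} = L + \left(- \frac{1}{2} + \frac{L}{2}\right) = - \frac{1}{2} + \frac{3 L}{2}$)
$\left(p{\left(10,2 \right)} - 66\right) 45 = \left(\left(- \frac{1}{2} + \frac{3}{2} \cdot 10\right) - 66\right) 45 = \left(\left(- \frac{1}{2} + 15\right) - 66\right) 45 = \left(\frac{29}{2} - 66\right) 45 = \left(- \frac{103}{2}\right) 45 = - \frac{4635}{2}$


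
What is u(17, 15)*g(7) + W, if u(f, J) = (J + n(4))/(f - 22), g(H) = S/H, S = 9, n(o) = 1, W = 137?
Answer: 4651/35 ≈ 132.89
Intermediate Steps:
g(H) = 9/H
u(f, J) = (1 + J)/(-22 + f) (u(f, J) = (J + 1)/(f - 22) = (1 + J)/(-22 + f))
u(17, 15)*g(7) + W = ((1 + 15)/(-22 + 17))*(9/7) + 137 = (16/(-5))*(9*(⅐)) + 137 = -⅕*16*(9/7) + 137 = -16/5*9/7 + 137 = -144/35 + 137 = 4651/35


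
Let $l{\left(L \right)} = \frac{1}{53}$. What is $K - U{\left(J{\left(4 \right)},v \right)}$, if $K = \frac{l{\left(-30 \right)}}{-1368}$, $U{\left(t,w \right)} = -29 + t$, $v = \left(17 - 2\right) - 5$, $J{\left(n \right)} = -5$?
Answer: $\frac{2465135}{72504} \approx 34.0$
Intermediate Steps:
$l{\left(L \right)} = \frac{1}{53}$
$v = 10$ ($v = \left(17 - 2\right) - 5 = 15 - 5 = 10$)
$K = - \frac{1}{72504}$ ($K = \frac{1}{53 \left(-1368\right)} = \frac{1}{53} \left(- \frac{1}{1368}\right) = - \frac{1}{72504} \approx -1.3792 \cdot 10^{-5}$)
$K - U{\left(J{\left(4 \right)},v \right)} = - \frac{1}{72504} - \left(-29 - 5\right) = - \frac{1}{72504} - -34 = - \frac{1}{72504} + 34 = \frac{2465135}{72504}$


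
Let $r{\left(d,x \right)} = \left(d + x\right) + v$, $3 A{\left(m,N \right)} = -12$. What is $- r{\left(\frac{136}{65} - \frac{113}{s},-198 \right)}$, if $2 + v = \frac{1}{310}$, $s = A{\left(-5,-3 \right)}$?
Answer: $\frac{273483}{1612} \approx 169.65$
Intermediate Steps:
$A{\left(m,N \right)} = -4$ ($A{\left(m,N \right)} = \frac{1}{3} \left(-12\right) = -4$)
$s = -4$
$v = - \frac{619}{310}$ ($v = -2 + \frac{1}{310} = - \frac{619}{310} \approx -1.9968$)
$r{\left(d,x \right)} = - \frac{619}{310} + d + x$ ($r{\left(d,x \right)} = \left(d + x\right) - \frac{619}{310} = - \frac{619}{310} + d + x$)
$- r{\left(\frac{136}{65} - \frac{113}{s},-198 \right)} = - (- \frac{619}{310} + \left(\frac{136}{65} - \frac{113}{-4}\right) - 198) = - (- \frac{619}{310} + \left(136 \cdot \frac{1}{65} - - \frac{113}{4}\right) - 198) = - (- \frac{619}{310} + \left(\frac{136}{65} + \frac{113}{4}\right) - 198) = - (- \frac{619}{310} + \frac{7889}{260} - 198) = \left(-1\right) \left(- \frac{273483}{1612}\right) = \frac{273483}{1612}$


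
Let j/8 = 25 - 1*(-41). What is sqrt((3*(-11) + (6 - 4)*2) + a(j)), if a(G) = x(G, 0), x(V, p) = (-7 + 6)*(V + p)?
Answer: I*sqrt(557) ≈ 23.601*I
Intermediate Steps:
x(V, p) = -V - p (x(V, p) = -(V + p) = -V - p)
j = 528 (j = 8*(25 - 1*(-41)) = 8*(25 + 41) = 8*66 = 528)
a(G) = -G (a(G) = -G - 1*0 = -G + 0 = -G)
sqrt((3*(-11) + (6 - 4)*2) + a(j)) = sqrt((3*(-11) + (6 - 4)*2) - 1*528) = sqrt((-33 + 2*2) - 528) = sqrt((-33 + 4) - 528) = sqrt(-29 - 528) = sqrt(-557) = I*sqrt(557)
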